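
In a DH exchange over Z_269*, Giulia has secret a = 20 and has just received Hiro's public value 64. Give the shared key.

Shared key K = 64^20 mod 269.
64^1 ≡ 64 (mod 269)
64^2 = (64^1)^2 ≡ 64^2 = 4096 ≡ 61 (mod 269)
64^4 = (64^2)^2 ≡ 61^2 = 3721 ≡ 224 (mod 269)
64^8 = (64^4)^2 ≡ 224^2 = 50176 ≡ 142 (mod 269)
64^16 = (64^8)^2 ≡ 142^2 = 20164 ≡ 258 (mod 269)
64^20 = 64^16 · 64^4 ≡ 258 · 224 ≡ 226 (mod 269).

226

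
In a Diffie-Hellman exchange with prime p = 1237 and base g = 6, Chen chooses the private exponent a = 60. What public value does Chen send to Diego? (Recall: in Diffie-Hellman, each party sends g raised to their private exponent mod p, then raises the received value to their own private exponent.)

211

Public value = 6^60 mod 1237.
6^1 ≡ 6 (mod 1237)
6^2 = (6^1)^2 ≡ 6^2 = 36 ≡ 36 (mod 1237)
6^4 = (6^2)^2 ≡ 36^2 = 1296 ≡ 59 (mod 1237)
6^8 = (6^4)^2 ≡ 59^2 = 3481 ≡ 1007 (mod 1237)
6^16 = (6^8)^2 ≡ 1007^2 = 1014049 ≡ 946 (mod 1237)
6^32 = (6^16)^2 ≡ 946^2 = 894916 ≡ 565 (mod 1237)
6^60 = 6^32 · 6^16 · 6^8 · 6^4 ≡ 565 · 946 · 1007 · 59 ≡ 211 (mod 1237).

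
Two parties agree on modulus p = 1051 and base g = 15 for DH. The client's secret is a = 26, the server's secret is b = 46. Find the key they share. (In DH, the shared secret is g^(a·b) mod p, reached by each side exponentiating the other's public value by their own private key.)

The client sends A = g^a mod p = 15^26 mod 1051.
15^1 ≡ 15 (mod 1051)
15^2 = (15^1)^2 ≡ 15^2 = 225 ≡ 225 (mod 1051)
15^4 = (15^2)^2 ≡ 225^2 = 50625 ≡ 177 (mod 1051)
15^8 = (15^4)^2 ≡ 177^2 = 31329 ≡ 850 (mod 1051)
15^16 = (15^8)^2 ≡ 850^2 = 722500 ≡ 463 (mod 1051)
15^26 = 15^16 · 15^8 · 15^2 ≡ 463 · 850 · 225 ≡ 949 (mod 1051).
So A = 949. The server then computes K = A^b mod p = 949^46 mod 1051.
949^1 ≡ 949 (mod 1051)
949^2 = (949^1)^2 ≡ 949^2 = 900601 ≡ 945 (mod 1051)
949^4 = (949^2)^2 ≡ 945^2 = 893025 ≡ 726 (mod 1051)
949^8 = (949^4)^2 ≡ 726^2 = 527076 ≡ 525 (mod 1051)
949^16 = (949^8)^2 ≡ 525^2 = 275625 ≡ 263 (mod 1051)
949^32 = (949^16)^2 ≡ 263^2 = 69169 ≡ 854 (mod 1051)
949^46 = 949^32 · 949^8 · 949^4 · 949^2 ≡ 854 · 525 · 726 · 945 ≡ 697 (mod 1051).

697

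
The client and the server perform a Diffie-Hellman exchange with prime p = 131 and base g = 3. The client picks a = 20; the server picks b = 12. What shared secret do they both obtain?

60

The client sends A = g^a mod p = 3^20 mod 131.
3^1 ≡ 3 (mod 131)
3^2 = (3^1)^2 ≡ 3^2 = 9 ≡ 9 (mod 131)
3^4 = (3^2)^2 ≡ 9^2 = 81 ≡ 81 (mod 131)
3^8 = (3^4)^2 ≡ 81^2 = 6561 ≡ 11 (mod 131)
3^16 = (3^8)^2 ≡ 11^2 = 121 ≡ 121 (mod 131)
3^20 = 3^16 · 3^4 ≡ 121 · 81 ≡ 107 (mod 131).
So A = 107. The server then computes K = A^b mod p = 107^12 mod 131.
107^1 ≡ 107 (mod 131)
107^2 = (107^1)^2 ≡ 107^2 = 11449 ≡ 52 (mod 131)
107^4 = (107^2)^2 ≡ 52^2 = 2704 ≡ 84 (mod 131)
107^8 = (107^4)^2 ≡ 84^2 = 7056 ≡ 113 (mod 131)
107^12 = 107^8 · 107^4 ≡ 113 · 84 ≡ 60 (mod 131).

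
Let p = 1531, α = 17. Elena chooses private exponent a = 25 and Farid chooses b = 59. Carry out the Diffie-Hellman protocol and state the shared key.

Farid sends B = α^b mod p = 17^59 mod 1531.
17^1 ≡ 17 (mod 1531)
17^2 = (17^1)^2 ≡ 17^2 = 289 ≡ 289 (mod 1531)
17^4 = (17^2)^2 ≡ 289^2 = 83521 ≡ 847 (mod 1531)
17^8 = (17^4)^2 ≡ 847^2 = 717409 ≡ 901 (mod 1531)
17^16 = (17^8)^2 ≡ 901^2 = 811801 ≡ 371 (mod 1531)
17^32 = (17^16)^2 ≡ 371^2 = 137641 ≡ 1382 (mod 1531)
17^59 = 17^32 · 17^16 · 17^8 · 17^2 · 17^1 ≡ 1382 · 371 · 901 · 289 · 17 ≡ 947 (mod 1531).
So B = 947. Elena then computes K = B^a mod p = 947^25 mod 1531.
947^1 ≡ 947 (mod 1531)
947^2 = (947^1)^2 ≡ 947^2 = 896809 ≡ 1174 (mod 1531)
947^4 = (947^2)^2 ≡ 1174^2 = 1378276 ≡ 376 (mod 1531)
947^8 = (947^4)^2 ≡ 376^2 = 141376 ≡ 524 (mod 1531)
947^16 = (947^8)^2 ≡ 524^2 = 274576 ≡ 527 (mod 1531)
947^25 = 947^16 · 947^8 · 947^1 ≡ 527 · 524 · 947 ≡ 515 (mod 1531).

515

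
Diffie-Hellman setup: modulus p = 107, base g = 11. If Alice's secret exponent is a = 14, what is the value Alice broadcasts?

Public value = 11^14 mod 107.
11^1 ≡ 11 (mod 107)
11^2 = (11^1)^2 ≡ 11^2 = 121 ≡ 14 (mod 107)
11^4 = (11^2)^2 ≡ 14^2 = 196 ≡ 89 (mod 107)
11^8 = (11^4)^2 ≡ 89^2 = 7921 ≡ 3 (mod 107)
11^14 = 11^8 · 11^4 · 11^2 ≡ 3 · 89 · 14 ≡ 100 (mod 107).

100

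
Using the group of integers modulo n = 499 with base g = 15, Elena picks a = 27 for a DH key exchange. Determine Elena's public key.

115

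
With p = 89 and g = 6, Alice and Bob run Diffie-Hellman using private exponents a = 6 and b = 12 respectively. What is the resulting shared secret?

Bob sends B = g^b mod p = 6^12 mod 89.
6^1 ≡ 6 (mod 89)
6^2 = (6^1)^2 ≡ 6^2 = 36 ≡ 36 (mod 89)
6^4 = (6^2)^2 ≡ 36^2 = 1296 ≡ 50 (mod 89)
6^8 = (6^4)^2 ≡ 50^2 = 2500 ≡ 8 (mod 89)
6^12 = 6^8 · 6^4 ≡ 8 · 50 ≡ 44 (mod 89).
So B = 44. Alice then computes K = B^a mod p = 44^6 mod 89.
44^1 ≡ 44 (mod 89)
44^2 = (44^1)^2 ≡ 44^2 = 1936 ≡ 67 (mod 89)
44^4 = (44^2)^2 ≡ 67^2 = 4489 ≡ 39 (mod 89)
44^6 = 44^4 · 44^2 ≡ 39 · 67 ≡ 32 (mod 89).

32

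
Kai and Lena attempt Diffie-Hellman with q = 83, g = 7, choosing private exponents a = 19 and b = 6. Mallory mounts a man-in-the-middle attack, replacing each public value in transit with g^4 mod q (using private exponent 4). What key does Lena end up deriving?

Lena receives Mallory's public value M = 7^4 mod 83 instead of the honest one.
7^1 ≡ 7 (mod 83)
7^2 = (7^1)^2 ≡ 7^2 = 49 ≡ 49 (mod 83)
7^4 = (7^2)^2 ≡ 49^2 = 2401 ≡ 77 (mod 83)
So M = 77. Lena computes K = M^6 mod 83.
77^1 ≡ 77 (mod 83)
77^2 = (77^1)^2 ≡ 77^2 = 5929 ≡ 36 (mod 83)
77^4 = (77^2)^2 ≡ 36^2 = 1296 ≡ 51 (mod 83)
77^6 = 77^4 · 77^2 ≡ 51 · 36 ≡ 10 (mod 83).

10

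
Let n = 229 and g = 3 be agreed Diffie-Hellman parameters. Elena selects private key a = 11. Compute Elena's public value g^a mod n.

130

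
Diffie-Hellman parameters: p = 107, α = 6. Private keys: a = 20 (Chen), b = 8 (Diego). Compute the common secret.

101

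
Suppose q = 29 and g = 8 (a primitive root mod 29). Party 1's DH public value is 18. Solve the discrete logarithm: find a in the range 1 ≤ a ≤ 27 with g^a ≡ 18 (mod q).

Try successive powers of 8 modulo 29:
8^1 ≡ 8
8^2 ≡ 6
8^3 ≡ 19
8^4 ≡ 7
8^5 ≡ 27
8^6 ≡ 13
8^7 ≡ 17
8^8 ≡ 20
8^9 ≡ 15
8^10 ≡ 4
8^11 ≡ 3
8^12 ≡ 24
8^13 ≡ 18
Found: a = 13.

13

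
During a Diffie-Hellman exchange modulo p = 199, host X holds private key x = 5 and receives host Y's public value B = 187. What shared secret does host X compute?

Shared key K = 187^5 mod 199.
187^1 ≡ 187 (mod 199)
187^2 = (187^1)^2 ≡ 187^2 = 34969 ≡ 144 (mod 199)
187^4 = (187^2)^2 ≡ 144^2 = 20736 ≡ 40 (mod 199)
187^5 = 187^4 · 187^1 ≡ 40 · 187 ≡ 117 (mod 199).

117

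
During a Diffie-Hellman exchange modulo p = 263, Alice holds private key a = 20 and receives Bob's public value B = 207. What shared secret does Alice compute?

192

Shared key K = 207^20 mod 263.
207^1 ≡ 207 (mod 263)
207^2 = (207^1)^2 ≡ 207^2 = 42849 ≡ 243 (mod 263)
207^4 = (207^2)^2 ≡ 243^2 = 59049 ≡ 137 (mod 263)
207^8 = (207^4)^2 ≡ 137^2 = 18769 ≡ 96 (mod 263)
207^16 = (207^8)^2 ≡ 96^2 = 9216 ≡ 11 (mod 263)
207^20 = 207^16 · 207^4 ≡ 11 · 137 ≡ 192 (mod 263).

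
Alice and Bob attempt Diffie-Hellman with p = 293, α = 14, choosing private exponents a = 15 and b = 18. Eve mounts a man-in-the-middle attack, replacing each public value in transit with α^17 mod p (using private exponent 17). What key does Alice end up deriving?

Alice receives Eve's public value M = 14^17 mod 293 instead of the honest one.
14^1 ≡ 14 (mod 293)
14^2 = (14^1)^2 ≡ 14^2 = 196 ≡ 196 (mod 293)
14^4 = (14^2)^2 ≡ 196^2 = 38416 ≡ 33 (mod 293)
14^8 = (14^4)^2 ≡ 33^2 = 1089 ≡ 210 (mod 293)
14^16 = (14^8)^2 ≡ 210^2 = 44100 ≡ 150 (mod 293)
14^17 = 14^16 · 14^1 ≡ 150 · 14 ≡ 49 (mod 293).
So M = 49. Alice computes K = M^15 mod 293.
49^1 ≡ 49 (mod 293)
49^2 = (49^1)^2 ≡ 49^2 = 2401 ≡ 57 (mod 293)
49^4 = (49^2)^2 ≡ 57^2 = 3249 ≡ 26 (mod 293)
49^8 = (49^4)^2 ≡ 26^2 = 676 ≡ 90 (mod 293)
49^15 = 49^8 · 49^4 · 49^2 · 49^1 ≡ 90 · 26 · 57 · 49 ≡ 255 (mod 293).

255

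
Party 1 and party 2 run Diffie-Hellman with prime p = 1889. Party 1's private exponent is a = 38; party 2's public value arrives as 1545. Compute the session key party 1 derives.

Shared key K = 1545^38 mod 1889.
1545^1 ≡ 1545 (mod 1889)
1545^2 = (1545^1)^2 ≡ 1545^2 = 2387025 ≡ 1218 (mod 1889)
1545^4 = (1545^2)^2 ≡ 1218^2 = 1483524 ≡ 659 (mod 1889)
1545^8 = (1545^4)^2 ≡ 659^2 = 434281 ≡ 1700 (mod 1889)
1545^16 = (1545^8)^2 ≡ 1700^2 = 2890000 ≡ 1719 (mod 1889)
1545^32 = (1545^16)^2 ≡ 1719^2 = 2954961 ≡ 565 (mod 1889)
1545^38 = 1545^32 · 1545^4 · 1545^2 ≡ 565 · 659 · 1218 ≡ 466 (mod 1889).

466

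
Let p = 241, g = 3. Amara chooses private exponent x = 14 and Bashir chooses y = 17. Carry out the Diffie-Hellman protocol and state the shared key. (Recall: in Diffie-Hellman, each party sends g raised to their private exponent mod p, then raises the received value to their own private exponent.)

134

Bashir sends B = g^y mod p = 3^17 mod 241.
3^1 ≡ 3 (mod 241)
3^2 = (3^1)^2 ≡ 3^2 = 9 ≡ 9 (mod 241)
3^4 = (3^2)^2 ≡ 9^2 = 81 ≡ 81 (mod 241)
3^8 = (3^4)^2 ≡ 81^2 = 6561 ≡ 54 (mod 241)
3^16 = (3^8)^2 ≡ 54^2 = 2916 ≡ 24 (mod 241)
3^17 = 3^16 · 3^1 ≡ 24 · 3 ≡ 72 (mod 241).
So B = 72. Amara then computes K = B^x mod p = 72^14 mod 241.
72^1 ≡ 72 (mod 241)
72^2 = (72^1)^2 ≡ 72^2 = 5184 ≡ 123 (mod 241)
72^4 = (72^2)^2 ≡ 123^2 = 15129 ≡ 187 (mod 241)
72^8 = (72^4)^2 ≡ 187^2 = 34969 ≡ 24 (mod 241)
72^14 = 72^8 · 72^4 · 72^2 ≡ 24 · 187 · 123 ≡ 134 (mod 241).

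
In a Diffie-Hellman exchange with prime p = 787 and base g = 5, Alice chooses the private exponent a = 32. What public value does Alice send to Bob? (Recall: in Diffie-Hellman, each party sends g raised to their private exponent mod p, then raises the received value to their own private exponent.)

Public value = 5^32 mod 787.
5^1 ≡ 5 (mod 787)
5^2 = (5^1)^2 ≡ 5^2 = 25 ≡ 25 (mod 787)
5^4 = (5^2)^2 ≡ 25^2 = 625 ≡ 625 (mod 787)
5^8 = (5^4)^2 ≡ 625^2 = 390625 ≡ 273 (mod 787)
5^16 = (5^8)^2 ≡ 273^2 = 74529 ≡ 551 (mod 787)
5^32 = (5^16)^2 ≡ 551^2 = 303601 ≡ 606 (mod 787)

606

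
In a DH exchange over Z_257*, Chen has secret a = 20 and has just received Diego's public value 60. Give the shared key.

253

Shared key K = 60^20 mod 257.
60^1 ≡ 60 (mod 257)
60^2 = (60^1)^2 ≡ 60^2 = 3600 ≡ 2 (mod 257)
60^4 = (60^2)^2 ≡ 2^2 = 4 ≡ 4 (mod 257)
60^8 = (60^4)^2 ≡ 4^2 = 16 ≡ 16 (mod 257)
60^16 = (60^8)^2 ≡ 16^2 = 256 ≡ 256 (mod 257)
60^20 = 60^16 · 60^4 ≡ 256 · 4 ≡ 253 (mod 257).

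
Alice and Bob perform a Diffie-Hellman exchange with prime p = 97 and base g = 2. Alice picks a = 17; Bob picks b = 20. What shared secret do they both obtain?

16

Alice sends A = g^a mod p = 2^17 mod 97.
2^1 ≡ 2 (mod 97)
2^2 = (2^1)^2 ≡ 2^2 = 4 ≡ 4 (mod 97)
2^4 = (2^2)^2 ≡ 4^2 = 16 ≡ 16 (mod 97)
2^8 = (2^4)^2 ≡ 16^2 = 256 ≡ 62 (mod 97)
2^16 = (2^8)^2 ≡ 62^2 = 3844 ≡ 61 (mod 97)
2^17 = 2^16 · 2^1 ≡ 61 · 2 ≡ 25 (mod 97).
So A = 25. Bob then computes K = A^b mod p = 25^20 mod 97.
25^1 ≡ 25 (mod 97)
25^2 = (25^1)^2 ≡ 25^2 = 625 ≡ 43 (mod 97)
25^4 = (25^2)^2 ≡ 43^2 = 1849 ≡ 6 (mod 97)
25^8 = (25^4)^2 ≡ 6^2 = 36 ≡ 36 (mod 97)
25^16 = (25^8)^2 ≡ 36^2 = 1296 ≡ 35 (mod 97)
25^20 = 25^16 · 25^4 ≡ 35 · 6 ≡ 16 (mod 97).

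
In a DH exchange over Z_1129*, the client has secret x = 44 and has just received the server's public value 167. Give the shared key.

1060

Shared key K = 167^44 mod 1129.
167^1 ≡ 167 (mod 1129)
167^2 = (167^1)^2 ≡ 167^2 = 27889 ≡ 793 (mod 1129)
167^4 = (167^2)^2 ≡ 793^2 = 628849 ≡ 1125 (mod 1129)
167^8 = (167^4)^2 ≡ 1125^2 = 1265625 ≡ 16 (mod 1129)
167^16 = (167^8)^2 ≡ 16^2 = 256 ≡ 256 (mod 1129)
167^32 = (167^16)^2 ≡ 256^2 = 65536 ≡ 54 (mod 1129)
167^44 = 167^32 · 167^8 · 167^4 ≡ 54 · 16 · 1125 ≡ 1060 (mod 1129).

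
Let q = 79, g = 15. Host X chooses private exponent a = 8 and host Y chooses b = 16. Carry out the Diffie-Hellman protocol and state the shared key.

46

Host Y sends B = g^b mod q = 15^16 mod 79.
15^1 ≡ 15 (mod 79)
15^2 = (15^1)^2 ≡ 15^2 = 225 ≡ 67 (mod 79)
15^4 = (15^2)^2 ≡ 67^2 = 4489 ≡ 65 (mod 79)
15^8 = (15^4)^2 ≡ 65^2 = 4225 ≡ 38 (mod 79)
15^16 = (15^8)^2 ≡ 38^2 = 1444 ≡ 22 (mod 79)
So B = 22. Host X then computes K = B^a mod q = 22^8 mod 79.
22^1 ≡ 22 (mod 79)
22^2 = (22^1)^2 ≡ 22^2 = 484 ≡ 10 (mod 79)
22^4 = (22^2)^2 ≡ 10^2 = 100 ≡ 21 (mod 79)
22^8 = (22^4)^2 ≡ 21^2 = 441 ≡ 46 (mod 79)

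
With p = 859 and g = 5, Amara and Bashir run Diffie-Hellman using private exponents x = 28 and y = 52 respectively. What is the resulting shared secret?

840

Bashir sends B = g^y mod p = 5^52 mod 859.
5^1 ≡ 5 (mod 859)
5^2 = (5^1)^2 ≡ 5^2 = 25 ≡ 25 (mod 859)
5^4 = (5^2)^2 ≡ 25^2 = 625 ≡ 625 (mod 859)
5^8 = (5^4)^2 ≡ 625^2 = 390625 ≡ 639 (mod 859)
5^16 = (5^8)^2 ≡ 639^2 = 408321 ≡ 296 (mod 859)
5^32 = (5^16)^2 ≡ 296^2 = 87616 ≡ 857 (mod 859)
5^52 = 5^32 · 5^16 · 5^4 ≡ 857 · 296 · 625 ≡ 229 (mod 859).
So B = 229. Amara then computes K = B^x mod p = 229^28 mod 859.
229^1 ≡ 229 (mod 859)
229^2 = (229^1)^2 ≡ 229^2 = 52441 ≡ 42 (mod 859)
229^4 = (229^2)^2 ≡ 42^2 = 1764 ≡ 46 (mod 859)
229^8 = (229^4)^2 ≡ 46^2 = 2116 ≡ 398 (mod 859)
229^16 = (229^8)^2 ≡ 398^2 = 158404 ≡ 348 (mod 859)
229^28 = 229^16 · 229^8 · 229^4 ≡ 348 · 398 · 46 ≡ 840 (mod 859).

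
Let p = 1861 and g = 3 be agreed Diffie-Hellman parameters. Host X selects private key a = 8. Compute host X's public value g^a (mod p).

Public value = 3^8 (mod 1861).
3^1 ≡ 3 (mod 1861)
3^2 = (3^1)^2 ≡ 3^2 = 9 ≡ 9 (mod 1861)
3^4 = (3^2)^2 ≡ 9^2 = 81 ≡ 81 (mod 1861)
3^8 = (3^4)^2 ≡ 81^2 = 6561 ≡ 978 (mod 1861)

978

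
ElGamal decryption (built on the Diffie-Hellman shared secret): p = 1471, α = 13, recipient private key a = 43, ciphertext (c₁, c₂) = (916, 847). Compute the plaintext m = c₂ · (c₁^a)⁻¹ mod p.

Shared mask s = c₁^a mod p = 916^43 mod 1471.
916^1 ≡ 916 (mod 1471)
916^2 = (916^1)^2 ≡ 916^2 = 839056 ≡ 586 (mod 1471)
916^4 = (916^2)^2 ≡ 586^2 = 343396 ≡ 653 (mod 1471)
916^8 = (916^4)^2 ≡ 653^2 = 426409 ≡ 1290 (mod 1471)
916^16 = (916^8)^2 ≡ 1290^2 = 1664100 ≡ 399 (mod 1471)
916^32 = (916^16)^2 ≡ 399^2 = 159201 ≡ 333 (mod 1471)
916^43 = 916^32 · 916^8 · 916^2 · 916^1 ≡ 333 · 1290 · 586 · 916 ≡ 602 (mod 1471).
So s = 602; s⁻¹ ≡ 887 (mod 1471).
m = c₂ · s⁻¹ mod 1471 = 847 · 887 mod 1471 = 1079.

1079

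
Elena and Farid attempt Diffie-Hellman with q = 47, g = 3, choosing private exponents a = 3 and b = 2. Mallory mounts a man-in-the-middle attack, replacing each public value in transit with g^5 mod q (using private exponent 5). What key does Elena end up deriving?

42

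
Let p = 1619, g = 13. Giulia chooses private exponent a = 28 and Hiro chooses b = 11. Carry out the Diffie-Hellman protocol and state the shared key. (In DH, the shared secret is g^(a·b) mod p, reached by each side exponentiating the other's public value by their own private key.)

1406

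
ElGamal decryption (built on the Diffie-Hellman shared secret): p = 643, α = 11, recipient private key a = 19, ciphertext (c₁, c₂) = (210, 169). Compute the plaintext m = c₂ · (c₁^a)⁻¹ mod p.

Shared mask s = c₁^a mod p = 210^19 mod 643.
210^1 ≡ 210 (mod 643)
210^2 = (210^1)^2 ≡ 210^2 = 44100 ≡ 376 (mod 643)
210^4 = (210^2)^2 ≡ 376^2 = 141376 ≡ 559 (mod 643)
210^8 = (210^4)^2 ≡ 559^2 = 312481 ≡ 626 (mod 643)
210^16 = (210^8)^2 ≡ 626^2 = 391876 ≡ 289 (mod 643)
210^19 = 210^16 · 210^2 · 210^1 ≡ 289 · 376 · 210 ≡ 13 (mod 643).
So s = 13; s⁻¹ ≡ 99 (mod 643).
m = c₂ · s⁻¹ mod 643 = 169 · 99 mod 643 = 13.

13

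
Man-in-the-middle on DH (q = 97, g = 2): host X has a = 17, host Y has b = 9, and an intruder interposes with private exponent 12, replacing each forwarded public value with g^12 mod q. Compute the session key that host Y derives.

Host Y receives an intruder's public value M = 2^12 mod 97 instead of the honest one.
2^1 ≡ 2 (mod 97)
2^2 = (2^1)^2 ≡ 2^2 = 4 ≡ 4 (mod 97)
2^4 = (2^2)^2 ≡ 4^2 = 16 ≡ 16 (mod 97)
2^8 = (2^4)^2 ≡ 16^2 = 256 ≡ 62 (mod 97)
2^12 = 2^8 · 2^4 ≡ 62 · 16 ≡ 22 (mod 97).
So M = 22. Host Y computes K = M^9 mod 97.
22^1 ≡ 22 (mod 97)
22^2 = (22^1)^2 ≡ 22^2 = 484 ≡ 96 (mod 97)
22^4 = (22^2)^2 ≡ 96^2 = 9216 ≡ 1 (mod 97)
22^8 = (22^4)^2 ≡ 1^2 = 1 ≡ 1 (mod 97)
22^9 = 22^8 · 22^1 ≡ 1 · 22 ≡ 22 (mod 97).

22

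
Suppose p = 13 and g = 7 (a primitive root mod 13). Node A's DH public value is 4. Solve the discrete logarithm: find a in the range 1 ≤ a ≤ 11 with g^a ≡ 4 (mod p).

Try successive powers of 7 modulo 13:
7^1 ≡ 7
7^2 ≡ 10
7^3 ≡ 5
7^4 ≡ 9
7^5 ≡ 11
7^6 ≡ 12
7^7 ≡ 6
7^8 ≡ 3
7^9 ≡ 8
7^10 ≡ 4
Found: a = 10.

10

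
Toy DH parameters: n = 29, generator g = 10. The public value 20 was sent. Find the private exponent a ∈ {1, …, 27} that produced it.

12

Try successive powers of 10 modulo 29:
10^1 ≡ 10
10^2 ≡ 13
10^3 ≡ 14
10^4 ≡ 24
10^5 ≡ 8
10^6 ≡ 22
10^7 ≡ 17
10^8 ≡ 25
10^9 ≡ 18
10^10 ≡ 6
10^11 ≡ 2
10^12 ≡ 20
Found: a = 12.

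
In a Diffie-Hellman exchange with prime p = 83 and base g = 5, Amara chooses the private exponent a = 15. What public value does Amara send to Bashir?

Public value = 5^{15} \pmod{83}.
5^1 ≡ 5 (mod 83)
5^2 = (5^1)^2 ≡ 5^2 = 25 ≡ 25 (mod 83)
5^4 = (5^2)^2 ≡ 25^2 = 625 ≡ 44 (mod 83)
5^8 = (5^4)^2 ≡ 44^2 = 1936 ≡ 27 (mod 83)
5^15 = 5^8 · 5^4 · 5^2 · 5^1 ≡ 27 · 44 · 25 · 5 ≡ 13 (mod 83).

13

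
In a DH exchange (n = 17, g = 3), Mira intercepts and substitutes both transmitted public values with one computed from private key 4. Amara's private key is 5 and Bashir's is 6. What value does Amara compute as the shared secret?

Amara receives Mira's public value M = 3^4 mod 17 instead of the honest one.
3^1 ≡ 3 (mod 17)
3^2 = (3^1)^2 ≡ 3^2 = 9 ≡ 9 (mod 17)
3^4 = (3^2)^2 ≡ 9^2 = 81 ≡ 13 (mod 17)
So M = 13. Amara computes K = M^5 mod 17.
13^1 ≡ 13 (mod 17)
13^2 = (13^1)^2 ≡ 13^2 = 169 ≡ 16 (mod 17)
13^4 = (13^2)^2 ≡ 16^2 = 256 ≡ 1 (mod 17)
13^5 = 13^4 · 13^1 ≡ 1 · 13 ≡ 13 (mod 17).

13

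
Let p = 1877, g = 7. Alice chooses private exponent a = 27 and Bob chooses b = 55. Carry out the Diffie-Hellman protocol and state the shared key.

446

Bob sends B = g^b mod p = 7^55 mod 1877.
7^1 ≡ 7 (mod 1877)
7^2 = (7^1)^2 ≡ 7^2 = 49 ≡ 49 (mod 1877)
7^4 = (7^2)^2 ≡ 49^2 = 2401 ≡ 524 (mod 1877)
7^8 = (7^4)^2 ≡ 524^2 = 274576 ≡ 534 (mod 1877)
7^16 = (7^8)^2 ≡ 534^2 = 285156 ≡ 1729 (mod 1877)
7^32 = (7^16)^2 ≡ 1729^2 = 2989441 ≡ 1257 (mod 1877)
7^55 = 7^32 · 7^16 · 7^4 · 7^2 · 7^1 ≡ 1257 · 1729 · 524 · 49 · 7 ≡ 376 (mod 1877).
So B = 376. Alice then computes K = B^a mod p = 376^27 mod 1877.
376^1 ≡ 376 (mod 1877)
376^2 = (376^1)^2 ≡ 376^2 = 141376 ≡ 601 (mod 1877)
376^4 = (376^2)^2 ≡ 601^2 = 361201 ≡ 817 (mod 1877)
376^8 = (376^4)^2 ≡ 817^2 = 667489 ≡ 1154 (mod 1877)
376^16 = (376^8)^2 ≡ 1154^2 = 1331716 ≡ 923 (mod 1877)
376^27 = 376^16 · 376^8 · 376^2 · 376^1 ≡ 923 · 1154 · 601 · 376 ≡ 446 (mod 1877).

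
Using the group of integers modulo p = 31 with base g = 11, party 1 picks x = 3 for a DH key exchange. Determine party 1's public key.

29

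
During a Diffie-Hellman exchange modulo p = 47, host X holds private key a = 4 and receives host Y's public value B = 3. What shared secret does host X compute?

Shared key K = 3^4 mod 47.
3^1 ≡ 3 (mod 47)
3^2 = (3^1)^2 ≡ 3^2 = 9 ≡ 9 (mod 47)
3^4 = (3^2)^2 ≡ 9^2 = 81 ≡ 34 (mod 47)

34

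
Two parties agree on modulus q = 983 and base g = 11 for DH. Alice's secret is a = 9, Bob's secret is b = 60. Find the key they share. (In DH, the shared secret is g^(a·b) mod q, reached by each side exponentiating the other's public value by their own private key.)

828

Alice sends A = g^a mod q = 11^9 mod 983.
11^1 ≡ 11 (mod 983)
11^2 = (11^1)^2 ≡ 11^2 = 121 ≡ 121 (mod 983)
11^4 = (11^2)^2 ≡ 121^2 = 14641 ≡ 879 (mod 983)
11^8 = (11^4)^2 ≡ 879^2 = 772641 ≡ 3 (mod 983)
11^9 = 11^8 · 11^1 ≡ 3 · 11 ≡ 33 (mod 983).
So A = 33. Bob then computes K = A^b mod q = 33^60 mod 983.
33^1 ≡ 33 (mod 983)
33^2 = (33^1)^2 ≡ 33^2 = 1089 ≡ 106 (mod 983)
33^4 = (33^2)^2 ≡ 106^2 = 11236 ≡ 423 (mod 983)
33^8 = (33^4)^2 ≡ 423^2 = 178929 ≡ 23 (mod 983)
33^16 = (33^8)^2 ≡ 23^2 = 529 ≡ 529 (mod 983)
33^32 = (33^16)^2 ≡ 529^2 = 279841 ≡ 669 (mod 983)
33^60 = 33^32 · 33^16 · 33^8 · 33^4 ≡ 669 · 529 · 23 · 423 ≡ 828 (mod 983).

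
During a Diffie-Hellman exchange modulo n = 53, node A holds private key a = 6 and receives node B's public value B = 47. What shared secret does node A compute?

Shared key K = 47^6 mod 53.
47^1 ≡ 47 (mod 53)
47^2 = (47^1)^2 ≡ 47^2 = 2209 ≡ 36 (mod 53)
47^4 = (47^2)^2 ≡ 36^2 = 1296 ≡ 24 (mod 53)
47^6 = 47^4 · 47^2 ≡ 24 · 36 ≡ 16 (mod 53).

16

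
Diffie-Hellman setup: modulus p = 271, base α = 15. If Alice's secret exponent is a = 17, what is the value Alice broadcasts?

Public value = 15^17 mod 271.
15^1 ≡ 15 (mod 271)
15^2 = (15^1)^2 ≡ 15^2 = 225 ≡ 225 (mod 271)
15^4 = (15^2)^2 ≡ 225^2 = 50625 ≡ 219 (mod 271)
15^8 = (15^4)^2 ≡ 219^2 = 47961 ≡ 265 (mod 271)
15^16 = (15^8)^2 ≡ 265^2 = 70225 ≡ 36 (mod 271)
15^17 = 15^16 · 15^1 ≡ 36 · 15 ≡ 269 (mod 271).

269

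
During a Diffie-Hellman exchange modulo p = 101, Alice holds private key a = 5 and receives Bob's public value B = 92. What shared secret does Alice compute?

36

Shared key K = 92^5 mod 101.
92^1 ≡ 92 (mod 101)
92^2 = (92^1)^2 ≡ 92^2 = 8464 ≡ 81 (mod 101)
92^4 = (92^2)^2 ≡ 81^2 = 6561 ≡ 97 (mod 101)
92^5 = 92^4 · 92^1 ≡ 97 · 92 ≡ 36 (mod 101).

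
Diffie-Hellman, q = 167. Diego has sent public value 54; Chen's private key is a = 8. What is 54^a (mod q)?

42

Shared key K = 54^8 mod 167.
54^1 ≡ 54 (mod 167)
54^2 = (54^1)^2 ≡ 54^2 = 2916 ≡ 77 (mod 167)
54^4 = (54^2)^2 ≡ 77^2 = 5929 ≡ 84 (mod 167)
54^8 = (54^4)^2 ≡ 84^2 = 7056 ≡ 42 (mod 167)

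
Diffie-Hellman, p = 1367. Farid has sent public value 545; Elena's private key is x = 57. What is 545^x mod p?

Shared key K = 545^57 mod 1367.
545^1 ≡ 545 (mod 1367)
545^2 = (545^1)^2 ≡ 545^2 = 297025 ≡ 386 (mod 1367)
545^4 = (545^2)^2 ≡ 386^2 = 148996 ≡ 1360 (mod 1367)
545^8 = (545^4)^2 ≡ 1360^2 = 1849600 ≡ 49 (mod 1367)
545^16 = (545^8)^2 ≡ 49^2 = 2401 ≡ 1034 (mod 1367)
545^32 = (545^16)^2 ≡ 1034^2 = 1069156 ≡ 162 (mod 1367)
545^57 = 545^32 · 545^16 · 545^8 · 545^1 ≡ 162 · 1034 · 49 · 545 ≡ 57 (mod 1367).

57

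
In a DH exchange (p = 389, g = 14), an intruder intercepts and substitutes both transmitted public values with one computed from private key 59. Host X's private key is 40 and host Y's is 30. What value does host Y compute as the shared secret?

28

Host Y receives an intruder's public value M = 14^59 mod 389 instead of the honest one.
14^1 ≡ 14 (mod 389)
14^2 = (14^1)^2 ≡ 14^2 = 196 ≡ 196 (mod 389)
14^4 = (14^2)^2 ≡ 196^2 = 38416 ≡ 294 (mod 389)
14^8 = (14^4)^2 ≡ 294^2 = 86436 ≡ 78 (mod 389)
14^16 = (14^8)^2 ≡ 78^2 = 6084 ≡ 249 (mod 389)
14^32 = (14^16)^2 ≡ 249^2 = 62001 ≡ 150 (mod 389)
14^59 = 14^32 · 14^16 · 14^8 · 14^2 · 14^1 ≡ 150 · 249 · 78 · 196 · 14 ≡ 103 (mod 389).
So M = 103. Host Y computes K = M^30 mod 389.
103^1 ≡ 103 (mod 389)
103^2 = (103^1)^2 ≡ 103^2 = 10609 ≡ 106 (mod 389)
103^4 = (103^2)^2 ≡ 106^2 = 11236 ≡ 344 (mod 389)
103^8 = (103^4)^2 ≡ 344^2 = 118336 ≡ 80 (mod 389)
103^16 = (103^8)^2 ≡ 80^2 = 6400 ≡ 176 (mod 389)
103^30 = 103^16 · 103^8 · 103^4 · 103^2 ≡ 176 · 80 · 344 · 106 ≡ 28 (mod 389).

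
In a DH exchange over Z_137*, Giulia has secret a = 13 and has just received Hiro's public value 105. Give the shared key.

17

Shared key K = 105^13 mod 137.
105^1 ≡ 105 (mod 137)
105^2 = (105^1)^2 ≡ 105^2 = 11025 ≡ 65 (mod 137)
105^4 = (105^2)^2 ≡ 65^2 = 4225 ≡ 115 (mod 137)
105^8 = (105^4)^2 ≡ 115^2 = 13225 ≡ 73 (mod 137)
105^13 = 105^8 · 105^4 · 105^1 ≡ 73 · 115 · 105 ≡ 17 (mod 137).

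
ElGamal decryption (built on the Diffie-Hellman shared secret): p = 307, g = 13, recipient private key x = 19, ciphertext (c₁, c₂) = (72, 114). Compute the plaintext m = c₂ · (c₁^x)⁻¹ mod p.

Shared mask s = c₁^x mod p = 72^19 mod 307.
72^1 ≡ 72 (mod 307)
72^2 = (72^1)^2 ≡ 72^2 = 5184 ≡ 272 (mod 307)
72^4 = (72^2)^2 ≡ 272^2 = 73984 ≡ 304 (mod 307)
72^8 = (72^4)^2 ≡ 304^2 = 92416 ≡ 9 (mod 307)
72^16 = (72^8)^2 ≡ 9^2 = 81 ≡ 81 (mod 307)
72^19 = 72^16 · 72^2 · 72^1 ≡ 81 · 272 · 72 ≡ 35 (mod 307).
So s = 35; s⁻¹ ≡ 193 (mod 307).
m = c₂ · s⁻¹ mod 307 = 114 · 193 mod 307 = 205.

205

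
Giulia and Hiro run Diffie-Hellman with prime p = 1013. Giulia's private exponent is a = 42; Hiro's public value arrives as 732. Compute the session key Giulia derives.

Shared key K = 732^42 mod 1013.
732^1 ≡ 732 (mod 1013)
732^2 = (732^1)^2 ≡ 732^2 = 535824 ≡ 960 (mod 1013)
732^4 = (732^2)^2 ≡ 960^2 = 921600 ≡ 783 (mod 1013)
732^8 = (732^4)^2 ≡ 783^2 = 613089 ≡ 224 (mod 1013)
732^16 = (732^8)^2 ≡ 224^2 = 50176 ≡ 539 (mod 1013)
732^32 = (732^16)^2 ≡ 539^2 = 290521 ≡ 803 (mod 1013)
732^42 = 732^32 · 732^8 · 732^2 ≡ 803 · 224 · 960 ≡ 127 (mod 1013).

127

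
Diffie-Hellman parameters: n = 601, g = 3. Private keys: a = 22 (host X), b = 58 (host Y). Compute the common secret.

Host X sends A = g^a mod n = 3^22 mod 601.
3^1 ≡ 3 (mod 601)
3^2 = (3^1)^2 ≡ 3^2 = 9 ≡ 9 (mod 601)
3^4 = (3^2)^2 ≡ 9^2 = 81 ≡ 81 (mod 601)
3^8 = (3^4)^2 ≡ 81^2 = 6561 ≡ 551 (mod 601)
3^16 = (3^8)^2 ≡ 551^2 = 303601 ≡ 96 (mod 601)
3^22 = 3^16 · 3^4 · 3^2 ≡ 96 · 81 · 9 ≡ 268 (mod 601).
So A = 268. Host Y then computes K = A^b mod n = 268^58 mod 601.
268^1 ≡ 268 (mod 601)
268^2 = (268^1)^2 ≡ 268^2 = 71824 ≡ 305 (mod 601)
268^4 = (268^2)^2 ≡ 305^2 = 93025 ≡ 471 (mod 601)
268^8 = (268^4)^2 ≡ 471^2 = 221841 ≡ 72 (mod 601)
268^16 = (268^8)^2 ≡ 72^2 = 5184 ≡ 376 (mod 601)
268^32 = (268^16)^2 ≡ 376^2 = 141376 ≡ 141 (mod 601)
268^58 = 268^32 · 268^16 · 268^8 · 268^2 ≡ 141 · 376 · 72 · 305 ≡ 3 (mod 601).

3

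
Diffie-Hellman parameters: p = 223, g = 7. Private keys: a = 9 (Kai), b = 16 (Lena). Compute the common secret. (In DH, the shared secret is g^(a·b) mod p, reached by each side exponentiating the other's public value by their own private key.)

Lena sends B = g^b mod p = 7^16 mod 223.
7^1 ≡ 7 (mod 223)
7^2 = (7^1)^2 ≡ 7^2 = 49 ≡ 49 (mod 223)
7^4 = (7^2)^2 ≡ 49^2 = 2401 ≡ 171 (mod 223)
7^8 = (7^4)^2 ≡ 171^2 = 29241 ≡ 28 (mod 223)
7^16 = (7^8)^2 ≡ 28^2 = 784 ≡ 115 (mod 223)
So B = 115. Kai then computes K = B^a mod p = 115^9 mod 223.
115^1 ≡ 115 (mod 223)
115^2 = (115^1)^2 ≡ 115^2 = 13225 ≡ 68 (mod 223)
115^4 = (115^2)^2 ≡ 68^2 = 4624 ≡ 164 (mod 223)
115^8 = (115^4)^2 ≡ 164^2 = 26896 ≡ 136 (mod 223)
115^9 = 115^8 · 115^1 ≡ 136 · 115 ≡ 30 (mod 223).

30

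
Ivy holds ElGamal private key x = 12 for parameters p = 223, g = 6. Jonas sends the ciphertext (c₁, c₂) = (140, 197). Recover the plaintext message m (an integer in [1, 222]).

Shared mask s = c₁^x mod p = 140^12 mod 223.
140^1 ≡ 140 (mod 223)
140^2 = (140^1)^2 ≡ 140^2 = 19600 ≡ 199 (mod 223)
140^4 = (140^2)^2 ≡ 199^2 = 39601 ≡ 130 (mod 223)
140^8 = (140^4)^2 ≡ 130^2 = 16900 ≡ 175 (mod 223)
140^12 = 140^8 · 140^4 ≡ 175 · 130 ≡ 4 (mod 223).
So s = 4; s⁻¹ ≡ 56 (mod 223).
m = c₂ · s⁻¹ mod 223 = 197 · 56 mod 223 = 105.

105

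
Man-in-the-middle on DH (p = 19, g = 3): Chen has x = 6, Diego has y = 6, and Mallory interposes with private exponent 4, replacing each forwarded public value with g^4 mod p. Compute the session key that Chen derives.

7

Chen receives Mallory's public value M = 3^4 mod 19 instead of the honest one.
3^1 ≡ 3 (mod 19)
3^2 = (3^1)^2 ≡ 3^2 = 9 ≡ 9 (mod 19)
3^4 = (3^2)^2 ≡ 9^2 = 81 ≡ 5 (mod 19)
So M = 5. Chen computes K = M^6 mod 19.
5^1 ≡ 5 (mod 19)
5^2 = (5^1)^2 ≡ 5^2 = 25 ≡ 6 (mod 19)
5^4 = (5^2)^2 ≡ 6^2 = 36 ≡ 17 (mod 19)
5^6 = 5^4 · 5^2 ≡ 17 · 6 ≡ 7 (mod 19).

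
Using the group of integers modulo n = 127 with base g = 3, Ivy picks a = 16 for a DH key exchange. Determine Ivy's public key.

71

Public value = 3^{16} \pmod{127}.
3^1 ≡ 3 (mod 127)
3^2 = (3^1)^2 ≡ 3^2 = 9 ≡ 9 (mod 127)
3^4 = (3^2)^2 ≡ 9^2 = 81 ≡ 81 (mod 127)
3^8 = (3^4)^2 ≡ 81^2 = 6561 ≡ 84 (mod 127)
3^16 = (3^8)^2 ≡ 84^2 = 7056 ≡ 71 (mod 127)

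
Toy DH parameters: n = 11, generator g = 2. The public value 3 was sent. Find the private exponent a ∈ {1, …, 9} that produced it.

Try successive powers of 2 modulo 11:
2^1 ≡ 2
2^2 ≡ 4
2^3 ≡ 8
2^4 ≡ 5
2^5 ≡ 10
2^6 ≡ 9
2^7 ≡ 7
2^8 ≡ 3
Found: a = 8.

8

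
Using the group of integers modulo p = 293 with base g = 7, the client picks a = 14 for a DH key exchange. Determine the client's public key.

Public value = 7^14 mod 293.
7^1 ≡ 7 (mod 293)
7^2 = (7^1)^2 ≡ 7^2 = 49 ≡ 49 (mod 293)
7^4 = (7^2)^2 ≡ 49^2 = 2401 ≡ 57 (mod 293)
7^8 = (7^4)^2 ≡ 57^2 = 3249 ≡ 26 (mod 293)
7^14 = 7^8 · 7^4 · 7^2 ≡ 26 · 57 · 49 ≡ 247 (mod 293).

247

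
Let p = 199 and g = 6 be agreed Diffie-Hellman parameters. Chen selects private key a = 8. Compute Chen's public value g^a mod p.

Public value = 6^8 mod 199.
6^1 ≡ 6 (mod 199)
6^2 = (6^1)^2 ≡ 6^2 = 36 ≡ 36 (mod 199)
6^4 = (6^2)^2 ≡ 36^2 = 1296 ≡ 102 (mod 199)
6^8 = (6^4)^2 ≡ 102^2 = 10404 ≡ 56 (mod 199)

56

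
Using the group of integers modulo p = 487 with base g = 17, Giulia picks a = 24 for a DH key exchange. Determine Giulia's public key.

Public value = 17^24 (mod 487).
17^1 ≡ 17 (mod 487)
17^2 = (17^1)^2 ≡ 17^2 = 289 ≡ 289 (mod 487)
17^4 = (17^2)^2 ≡ 289^2 = 83521 ≡ 244 (mod 487)
17^8 = (17^4)^2 ≡ 244^2 = 59536 ≡ 122 (mod 487)
17^16 = (17^8)^2 ≡ 122^2 = 14884 ≡ 274 (mod 487)
17^24 = 17^16 · 17^8 ≡ 274 · 122 ≡ 312 (mod 487).

312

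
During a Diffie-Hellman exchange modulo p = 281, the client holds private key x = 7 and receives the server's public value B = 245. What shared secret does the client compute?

53

Shared key K = 245^7 mod 281.
245^1 ≡ 245 (mod 281)
245^2 = (245^1)^2 ≡ 245^2 = 60025 ≡ 172 (mod 281)
245^4 = (245^2)^2 ≡ 172^2 = 29584 ≡ 79 (mod 281)
245^7 = 245^4 · 245^2 · 245^1 ≡ 79 · 172 · 245 ≡ 53 (mod 281).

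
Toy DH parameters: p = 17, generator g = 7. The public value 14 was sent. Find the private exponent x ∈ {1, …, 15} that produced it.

Try successive powers of 7 modulo 17:
7^1 ≡ 7
7^2 ≡ 15
7^3 ≡ 3
7^4 ≡ 4
7^5 ≡ 11
7^6 ≡ 9
7^7 ≡ 12
7^8 ≡ 16
7^9 ≡ 10
7^10 ≡ 2
7^11 ≡ 14
Found: x = 11.

11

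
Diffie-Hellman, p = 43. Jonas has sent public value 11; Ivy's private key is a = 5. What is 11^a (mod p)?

16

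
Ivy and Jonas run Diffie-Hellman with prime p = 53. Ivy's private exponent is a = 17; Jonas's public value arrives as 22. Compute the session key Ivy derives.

Shared key K = 22^17 mod 53.
22^1 ≡ 22 (mod 53)
22^2 = (22^1)^2 ≡ 22^2 = 484 ≡ 7 (mod 53)
22^4 = (22^2)^2 ≡ 7^2 = 49 ≡ 49 (mod 53)
22^8 = (22^4)^2 ≡ 49^2 = 2401 ≡ 16 (mod 53)
22^16 = (22^8)^2 ≡ 16^2 = 256 ≡ 44 (mod 53)
22^17 = 22^16 · 22^1 ≡ 44 · 22 ≡ 14 (mod 53).

14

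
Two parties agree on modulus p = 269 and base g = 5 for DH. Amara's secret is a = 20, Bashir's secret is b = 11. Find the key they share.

Amara sends A = g^a mod p = 5^20 mod 269.
5^1 ≡ 5 (mod 269)
5^2 = (5^1)^2 ≡ 5^2 = 25 ≡ 25 (mod 269)
5^4 = (5^2)^2 ≡ 25^2 = 625 ≡ 87 (mod 269)
5^8 = (5^4)^2 ≡ 87^2 = 7569 ≡ 37 (mod 269)
5^16 = (5^8)^2 ≡ 37^2 = 1369 ≡ 24 (mod 269)
5^20 = 5^16 · 5^4 ≡ 24 · 87 ≡ 205 (mod 269).
So A = 205. Bashir then computes K = A^b mod p = 205^11 mod 269.
205^1 ≡ 205 (mod 269)
205^2 = (205^1)^2 ≡ 205^2 = 42025 ≡ 61 (mod 269)
205^4 = (205^2)^2 ≡ 61^2 = 3721 ≡ 224 (mod 269)
205^8 = (205^4)^2 ≡ 224^2 = 50176 ≡ 142 (mod 269)
205^11 = 205^8 · 205^2 · 205^1 ≡ 142 · 61 · 205 ≡ 41 (mod 269).

41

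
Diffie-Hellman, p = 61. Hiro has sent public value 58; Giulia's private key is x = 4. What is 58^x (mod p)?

20

Shared key K = 58^4 mod 61.
58^1 ≡ 58 (mod 61)
58^2 = (58^1)^2 ≡ 58^2 = 3364 ≡ 9 (mod 61)
58^4 = (58^2)^2 ≡ 9^2 = 81 ≡ 20 (mod 61)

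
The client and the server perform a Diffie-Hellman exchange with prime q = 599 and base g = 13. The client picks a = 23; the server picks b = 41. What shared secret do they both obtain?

212

The server sends B = g^b mod q = 13^41 mod 599.
13^1 ≡ 13 (mod 599)
13^2 = (13^1)^2 ≡ 13^2 = 169 ≡ 169 (mod 599)
13^4 = (13^2)^2 ≡ 169^2 = 28561 ≡ 408 (mod 599)
13^8 = (13^4)^2 ≡ 408^2 = 166464 ≡ 541 (mod 599)
13^16 = (13^8)^2 ≡ 541^2 = 292681 ≡ 369 (mod 599)
13^32 = (13^16)^2 ≡ 369^2 = 136161 ≡ 188 (mod 599)
13^41 = 13^32 · 13^8 · 13^1 ≡ 188 · 541 · 13 ≡ 211 (mod 599).
So B = 211. The client then computes K = B^a mod q = 211^23 mod 599.
211^1 ≡ 211 (mod 599)
211^2 = (211^1)^2 ≡ 211^2 = 44521 ≡ 195 (mod 599)
211^4 = (211^2)^2 ≡ 195^2 = 38025 ≡ 288 (mod 599)
211^8 = (211^4)^2 ≡ 288^2 = 82944 ≡ 282 (mod 599)
211^16 = (211^8)^2 ≡ 282^2 = 79524 ≡ 456 (mod 599)
211^23 = 211^16 · 211^4 · 211^2 · 211^1 ≡ 456 · 288 · 195 · 211 ≡ 212 (mod 599).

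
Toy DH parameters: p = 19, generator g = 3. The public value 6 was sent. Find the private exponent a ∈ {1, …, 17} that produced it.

Try successive powers of 3 modulo 19:
3^1 ≡ 3
3^2 ≡ 9
3^3 ≡ 8
3^4 ≡ 5
3^5 ≡ 15
3^6 ≡ 7
3^7 ≡ 2
3^8 ≡ 6
Found: a = 8.

8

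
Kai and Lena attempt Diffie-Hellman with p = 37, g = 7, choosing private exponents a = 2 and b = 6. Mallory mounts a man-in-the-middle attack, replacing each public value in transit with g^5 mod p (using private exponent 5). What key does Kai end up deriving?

7

Kai receives Mallory's public value M = 7^5 mod 37 instead of the honest one.
7^1 ≡ 7 (mod 37)
7^2 = (7^1)^2 ≡ 7^2 = 49 ≡ 12 (mod 37)
7^4 = (7^2)^2 ≡ 12^2 = 144 ≡ 33 (mod 37)
7^5 = 7^4 · 7^1 ≡ 33 · 7 ≡ 9 (mod 37).
So M = 9. Kai computes K = M^2 mod 37.
9^1 ≡ 9 (mod 37)
9^2 = (9^1)^2 ≡ 9^2 = 81 ≡ 7 (mod 37)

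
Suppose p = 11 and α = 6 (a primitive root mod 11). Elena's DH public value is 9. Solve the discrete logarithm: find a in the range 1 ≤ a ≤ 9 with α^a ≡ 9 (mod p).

4

Try successive powers of 6 modulo 11:
6^1 ≡ 6
6^2 ≡ 3
6^3 ≡ 7
6^4 ≡ 9
Found: a = 4.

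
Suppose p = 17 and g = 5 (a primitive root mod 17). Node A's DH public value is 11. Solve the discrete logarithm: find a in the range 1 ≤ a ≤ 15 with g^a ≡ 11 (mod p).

11

Try successive powers of 5 modulo 17:
5^1 ≡ 5
5^2 ≡ 8
5^3 ≡ 6
5^4 ≡ 13
5^5 ≡ 14
5^6 ≡ 2
5^7 ≡ 10
5^8 ≡ 16
5^9 ≡ 12
5^10 ≡ 9
5^11 ≡ 11
Found: a = 11.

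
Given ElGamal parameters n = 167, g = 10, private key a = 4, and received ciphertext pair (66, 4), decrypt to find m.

75

Shared mask s = c₁^a mod n = 66^4 mod 167.
66^1 ≡ 66 (mod 167)
66^2 = (66^1)^2 ≡ 66^2 = 4356 ≡ 14 (mod 167)
66^4 = (66^2)^2 ≡ 14^2 = 196 ≡ 29 (mod 167)
So s = 29; s⁻¹ ≡ 144 (mod 167).
m = c₂ · s⁻¹ mod 167 = 4 · 144 mod 167 = 75.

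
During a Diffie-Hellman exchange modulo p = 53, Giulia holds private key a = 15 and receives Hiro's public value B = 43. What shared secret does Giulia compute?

Shared key K = 43^15 mod 53.
43^1 ≡ 43 (mod 53)
43^2 = (43^1)^2 ≡ 43^2 = 1849 ≡ 47 (mod 53)
43^4 = (43^2)^2 ≡ 47^2 = 2209 ≡ 36 (mod 53)
43^8 = (43^4)^2 ≡ 36^2 = 1296 ≡ 24 (mod 53)
43^15 = 43^8 · 43^4 · 43^2 · 43^1 ≡ 24 · 36 · 47 · 43 ≡ 6 (mod 53).

6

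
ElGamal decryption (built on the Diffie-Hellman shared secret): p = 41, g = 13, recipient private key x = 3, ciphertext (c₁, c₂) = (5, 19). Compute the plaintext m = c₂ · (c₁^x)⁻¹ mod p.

Shared mask s = c₁^x mod p = 5^3 mod 41.
5^1 ≡ 5 (mod 41)
5^2 = (5^1)^2 ≡ 5^2 = 25 ≡ 25 (mod 41)
5^3 = 5^2 · 5^1 ≡ 25 · 5 ≡ 2 (mod 41).
So s = 2; s⁻¹ ≡ 21 (mod 41).
m = c₂ · s⁻¹ mod 41 = 19 · 21 mod 41 = 30.

30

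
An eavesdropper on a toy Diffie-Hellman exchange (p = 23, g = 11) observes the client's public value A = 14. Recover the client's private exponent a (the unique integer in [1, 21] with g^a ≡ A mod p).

17

Try successive powers of 11 modulo 23:
11^1 ≡ 11
11^2 ≡ 6
11^3 ≡ 20
11^4 ≡ 13
11^5 ≡ 5
11^6 ≡ 9
11^7 ≡ 7
11^8 ≡ 8
11^9 ≡ 19
11^10 ≡ 2
11^11 ≡ 22
11^12 ≡ 12
11^13 ≡ 17
11^14 ≡ 3
11^15 ≡ 10
11^16 ≡ 18
11^17 ≡ 14
Found: a = 17.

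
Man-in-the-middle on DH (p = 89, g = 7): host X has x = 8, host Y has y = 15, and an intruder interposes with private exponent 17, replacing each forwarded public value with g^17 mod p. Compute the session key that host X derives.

2

Host X receives an intruder's public value M = 7^17 mod 89 instead of the honest one.
7^1 ≡ 7 (mod 89)
7^2 = (7^1)^2 ≡ 7^2 = 49 ≡ 49 (mod 89)
7^4 = (7^2)^2 ≡ 49^2 = 2401 ≡ 87 (mod 89)
7^8 = (7^4)^2 ≡ 87^2 = 7569 ≡ 4 (mod 89)
7^16 = (7^8)^2 ≡ 4^2 = 16 ≡ 16 (mod 89)
7^17 = 7^16 · 7^1 ≡ 16 · 7 ≡ 23 (mod 89).
So M = 23. Host X computes K = M^8 mod 89.
23^1 ≡ 23 (mod 89)
23^2 = (23^1)^2 ≡ 23^2 = 529 ≡ 84 (mod 89)
23^4 = (23^2)^2 ≡ 84^2 = 7056 ≡ 25 (mod 89)
23^8 = (23^4)^2 ≡ 25^2 = 625 ≡ 2 (mod 89)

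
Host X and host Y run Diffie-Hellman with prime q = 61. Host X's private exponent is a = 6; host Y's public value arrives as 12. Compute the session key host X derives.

34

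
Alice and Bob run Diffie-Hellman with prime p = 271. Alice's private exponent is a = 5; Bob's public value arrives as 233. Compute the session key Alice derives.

83

Shared key K = 233^5 mod 271.
233^1 ≡ 233 (mod 271)
233^2 = (233^1)^2 ≡ 233^2 = 54289 ≡ 89 (mod 271)
233^4 = (233^2)^2 ≡ 89^2 = 7921 ≡ 62 (mod 271)
233^5 = 233^4 · 233^1 ≡ 62 · 233 ≡ 83 (mod 271).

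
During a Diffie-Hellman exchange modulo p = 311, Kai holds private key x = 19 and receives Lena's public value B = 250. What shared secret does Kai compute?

234

Shared key K = 250^19 mod 311.
250^1 ≡ 250 (mod 311)
250^2 = (250^1)^2 ≡ 250^2 = 62500 ≡ 300 (mod 311)
250^4 = (250^2)^2 ≡ 300^2 = 90000 ≡ 121 (mod 311)
250^8 = (250^4)^2 ≡ 121^2 = 14641 ≡ 24 (mod 311)
250^16 = (250^8)^2 ≡ 24^2 = 576 ≡ 265 (mod 311)
250^19 = 250^16 · 250^2 · 250^1 ≡ 265 · 300 · 250 ≡ 234 (mod 311).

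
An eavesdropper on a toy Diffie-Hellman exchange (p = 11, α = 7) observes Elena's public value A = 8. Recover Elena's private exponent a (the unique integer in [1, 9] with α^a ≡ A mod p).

9

Try successive powers of 7 modulo 11:
7^1 ≡ 7
7^2 ≡ 5
7^3 ≡ 2
7^4 ≡ 3
7^5 ≡ 10
7^6 ≡ 4
7^7 ≡ 6
7^8 ≡ 9
7^9 ≡ 8
Found: a = 9.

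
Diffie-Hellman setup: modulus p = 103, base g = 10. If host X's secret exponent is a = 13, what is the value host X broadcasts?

Public value = 10^13 (mod 103).
10^1 ≡ 10 (mod 103)
10^2 = (10^1)^2 ≡ 10^2 = 100 ≡ 100 (mod 103)
10^4 = (10^2)^2 ≡ 100^2 = 10000 ≡ 9 (mod 103)
10^8 = (10^4)^2 ≡ 9^2 = 81 ≡ 81 (mod 103)
10^13 = 10^8 · 10^4 · 10^1 ≡ 81 · 9 · 10 ≡ 80 (mod 103).

80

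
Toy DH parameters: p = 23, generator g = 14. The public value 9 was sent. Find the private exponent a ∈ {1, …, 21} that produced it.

Try successive powers of 14 modulo 23:
14^1 ≡ 14
14^2 ≡ 12
14^3 ≡ 7
14^4 ≡ 6
14^5 ≡ 15
14^6 ≡ 3
14^7 ≡ 19
14^8 ≡ 13
14^9 ≡ 21
14^10 ≡ 18
14^11 ≡ 22
14^12 ≡ 9
Found: a = 12.

12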